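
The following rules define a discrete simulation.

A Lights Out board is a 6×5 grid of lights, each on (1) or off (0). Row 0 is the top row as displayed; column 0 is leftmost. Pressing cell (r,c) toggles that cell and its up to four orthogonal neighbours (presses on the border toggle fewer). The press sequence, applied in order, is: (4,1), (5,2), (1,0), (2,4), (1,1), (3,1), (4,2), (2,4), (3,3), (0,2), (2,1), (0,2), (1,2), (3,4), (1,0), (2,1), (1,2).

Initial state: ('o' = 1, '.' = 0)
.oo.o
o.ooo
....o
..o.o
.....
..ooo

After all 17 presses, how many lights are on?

14

k=0  .oo.o
o.ooo
....o
..o.o
.....
..ooo
k=1  .oo.o
o.ooo
....o
.oo.o
ooo..
.oooo
k=2  .oo.o
o.ooo
....o
.oo.o
oo...
....o
k=3  ooo.o
.oooo
o...o
.oo.o
oo...
....o
k=4  ooo.o
.ooo.
o..o.
.oo..
oo...
....o
k=5  o.o.o
o..o.
oo.o.
.oo..
oo...
....o
k=6  o.o.o
o..o.
o..o.
o....
o....
....o
k=7  o.o.o
o..o.
o..o.
o.o..
oooo.
..o.o
k=8  o.o.o
o..oo
o...o
o.o.o
oooo.
..o.o
k=9  o.o.o
o..oo
o..oo
o..o.
ooo..
..o.o
k=10  oo.oo
o.ooo
o..oo
o..o.
ooo..
..o.o
k=11  oo.oo
ooooo
.oooo
oo.o.
ooo..
..o.o
k=12  o.o.o
oo.oo
.oooo
oo.o.
ooo..
..o.o
k=13  o...o
o.o.o
.o.oo
oo.o.
ooo..
..o.o
k=14  o...o
o.o.o
.o.o.
oo..o
ooo.o
..o.o
k=15  ....o
.oo.o
oo.o.
oo..o
ooo.o
..o.o
k=16  ....o
..o.o
..oo.
o...o
ooo.o
..o.o
k=17  ..o.o
.o.oo
...o.
o...o
ooo.o
..o.o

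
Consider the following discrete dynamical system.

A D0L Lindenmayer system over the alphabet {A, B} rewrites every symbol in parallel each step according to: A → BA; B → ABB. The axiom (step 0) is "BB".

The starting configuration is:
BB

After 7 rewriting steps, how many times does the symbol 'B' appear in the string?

0) BB
1) ABBABB
2) BAABBABBBAABBABB
3) ABBBABAABBABBBAABBABBABBBABAABBABBBAABBABB
4) BAABBABBABBBAABBBABAABBABBBAABBABBABBBABAABBABBBAABBABBBAABBABBABBBAABBBABAABBABBBAABBABBABBBABAABBABBBAABBABB
5) ABBBABAABBABBBAABBABBBAABBABBABBBABAABBABBABBBAABBBABAABBA…ABBBAABBABBABBBAABBBABAABBABBBAABBABBABBBABAABBABBBAABBABB  (len 288)
6) BAABBABBABBBAABBBABAABBABBBAABBABBABBBABAABBABBBAABBABBABB…ABBBAABBABBABBBAABBBABAABBABBBAABBABBABBBABAABBABBBAABBABB  (len 754)
7) ABBBABAABBABBBAABBABBBAABBABBABBBABAABBABBABBBAABBBABAABBA…ABBBAABBABBABBBAABBBABAABBABBBAABBABBABBBABAABBABBBAABBABB  (len 1974)

1220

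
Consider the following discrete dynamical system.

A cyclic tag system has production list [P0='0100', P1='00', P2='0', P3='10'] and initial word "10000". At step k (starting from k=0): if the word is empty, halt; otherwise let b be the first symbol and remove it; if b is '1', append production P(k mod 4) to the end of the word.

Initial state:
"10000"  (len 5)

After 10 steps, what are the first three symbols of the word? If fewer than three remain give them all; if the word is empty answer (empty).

(empty)

k=0  "10000"  (len 5)
k=1  "00000100"  (len 8)
k=2  "0000100"  (len 7)
k=3  "000100"  (len 6)
k=4  "00100"  (len 5)
k=5  "0100"  (len 4)
k=6  "100"  (len 3)
k=7  "000"  (len 3)
k=8  "00"  (len 2)
k=9  "0"  (len 1)
k=10  (halted — word empty)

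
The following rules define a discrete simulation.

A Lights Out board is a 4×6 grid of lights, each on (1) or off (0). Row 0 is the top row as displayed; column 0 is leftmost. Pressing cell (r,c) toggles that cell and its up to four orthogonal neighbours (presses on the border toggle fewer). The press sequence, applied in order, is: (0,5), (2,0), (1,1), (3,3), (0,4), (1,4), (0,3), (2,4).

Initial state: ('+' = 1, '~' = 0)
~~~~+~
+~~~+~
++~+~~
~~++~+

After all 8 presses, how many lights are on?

[0] ~~~~+~
+~~~+~
++~+~~
~~++~+
[1] ~~~~~+
+~~~++
++~+~~
~~++~+
[2] ~~~~~+
~~~~++
~~~+~~
+~++~+
[3] ~+~~~+
+++~++
~+~+~~
+~++~+
[4] ~+~~~+
+++~++
~+~~~~
+~~~++
[5] ~+~++~
+++~~+
~+~~~~
+~~~++
[6] ~+~+~~
+++++~
~+~~+~
+~~~++
[7] ~++~+~
+++~+~
~+~~+~
+~~~++
[8] ~++~+~
+++~~~
~+~+~+
+~~~~+

11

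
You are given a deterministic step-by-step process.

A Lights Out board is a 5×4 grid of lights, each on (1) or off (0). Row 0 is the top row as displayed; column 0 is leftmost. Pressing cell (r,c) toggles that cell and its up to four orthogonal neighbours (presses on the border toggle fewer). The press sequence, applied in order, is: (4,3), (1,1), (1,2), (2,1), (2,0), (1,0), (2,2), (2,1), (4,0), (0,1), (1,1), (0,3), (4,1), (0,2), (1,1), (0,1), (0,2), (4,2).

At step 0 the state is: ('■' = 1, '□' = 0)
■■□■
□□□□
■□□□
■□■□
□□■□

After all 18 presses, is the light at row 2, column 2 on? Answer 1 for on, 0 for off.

0

t=0: ■■□■
□□□□
■□□□
■□■□
□□■□
t=1: ■■□■
□□□□
■□□□
■□■■
□□□■
t=2: ■□□■
■■■□
■■□□
■□■■
□□□■
t=3: ■□■■
■□□■
■■■□
■□■■
□□□■
t=4: ■□■■
■■□■
□□□□
■■■■
□□□■
t=5: ■□■■
□■□■
■■□□
□■■■
□□□■
t=6: □□■■
■□□■
□■□□
□■■■
□□□■
t=7: □□■■
■□■■
□□■■
□■□■
□□□■
t=8: □□■■
■■■■
■■□■
□□□■
□□□■
t=9: □□■■
■■■■
■■□■
■□□■
■■□■
t=10: ■■□■
■□■■
■■□■
■□□■
■■□■
t=11: ■□□■
□■□■
■□□■
■□□■
■■□■
t=12: ■□■□
□■□□
■□□■
■□□■
■■□■
t=13: ■□■□
□■□□
■□□■
■■□■
□□■■
t=14: ■■□■
□■■□
■□□■
■■□■
□□■■
t=15: ■□□■
■□□□
■■□■
■■□■
□□■■
t=16: □■■■
■■□□
■■□■
■■□■
□□■■
t=17: □□□□
■■■□
■■□■
■■□■
□□■■
t=18: □□□□
■■■□
■■□■
■■■■
□■□□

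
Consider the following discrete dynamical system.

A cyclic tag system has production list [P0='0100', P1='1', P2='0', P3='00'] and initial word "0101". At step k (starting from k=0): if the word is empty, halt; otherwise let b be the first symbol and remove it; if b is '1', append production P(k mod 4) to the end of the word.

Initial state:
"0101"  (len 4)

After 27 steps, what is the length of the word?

0) "0101"  (len 4)
1) "101"  (len 3)
2) "011"  (len 3)
3) "11"  (len 2)
4) "100"  (len 3)
5) "000100"  (len 6)
6) "00100"  (len 5)
7) "0100"  (len 4)
8) "100"  (len 3)
9) "000100"  (len 6)
10) "00100"  (len 5)
11) "0100"  (len 4)
12) "100"  (len 3)
13) "000100"  (len 6)
14) "00100"  (len 5)
15) "0100"  (len 4)
16) "100"  (len 3)
17) "000100"  (len 6)
18) "00100"  (len 5)
19) "0100"  (len 4)
20) "100"  (len 3)
21) "000100"  (len 6)
22) "00100"  (len 5)
23) "0100"  (len 4)
24) "100"  (len 3)
25) "000100"  (len 6)
26) "00100"  (len 5)
27) "0100"  (len 4)

4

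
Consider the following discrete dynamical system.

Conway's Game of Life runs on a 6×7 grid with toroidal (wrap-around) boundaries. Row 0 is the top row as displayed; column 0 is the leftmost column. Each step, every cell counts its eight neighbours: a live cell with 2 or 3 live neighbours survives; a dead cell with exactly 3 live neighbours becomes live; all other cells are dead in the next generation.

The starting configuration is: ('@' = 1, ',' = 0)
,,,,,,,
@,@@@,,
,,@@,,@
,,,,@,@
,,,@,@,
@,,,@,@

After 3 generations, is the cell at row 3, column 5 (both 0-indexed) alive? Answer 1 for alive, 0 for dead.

1

k=0  ,,,,,,,
@,@@@,,
,,@@,,@
,,,,@,@
,,,@,@,
@,,,@,@
k=1  @@,,@@@
,@@,@,,
@@@,,,@
,,@,@,@
@,,@,,,
,,,,@@@
k=2  ,@@,,,,
,,,,@,,
,,,,,,@
,,@,,@@
@,,@,,,
,@,@,,,
k=3  ,@@@,,,
,,,,,,,
,,,,,,@
@,,,,@@
@@,@@,@
@@,@,,,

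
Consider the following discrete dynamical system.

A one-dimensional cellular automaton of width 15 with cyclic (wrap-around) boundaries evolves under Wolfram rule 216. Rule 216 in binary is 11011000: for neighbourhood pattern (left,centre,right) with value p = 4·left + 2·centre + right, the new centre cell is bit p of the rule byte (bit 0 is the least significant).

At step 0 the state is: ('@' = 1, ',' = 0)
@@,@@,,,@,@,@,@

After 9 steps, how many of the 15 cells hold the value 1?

k=0  @@,@@,,,@,@,@,@
k=1  @@,@@@,,,,,,,,@
k=2  @@,@@@@,,,,,,,@
k=3  @@,@@@@@,,,,,,@
k=4  @@,@@@@@@,,,,,@
k=5  @@,@@@@@@@,,,,@
k=6  @@,@@@@@@@@,,,@
k=7  @@,@@@@@@@@@,,@
k=8  @@,@@@@@@@@@@,@
k=9  @@,@@@@@@@@@@,@

13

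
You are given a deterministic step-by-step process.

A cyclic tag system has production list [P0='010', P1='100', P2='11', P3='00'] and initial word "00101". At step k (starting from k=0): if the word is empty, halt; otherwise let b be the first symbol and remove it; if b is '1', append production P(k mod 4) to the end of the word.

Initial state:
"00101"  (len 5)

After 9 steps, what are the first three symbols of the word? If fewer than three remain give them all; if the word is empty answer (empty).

k=0  "00101"  (len 5)
k=1  "0101"  (len 4)
k=2  "101"  (len 3)
k=3  "0111"  (len 4)
k=4  "111"  (len 3)
k=5  "11010"  (len 5)
k=6  "1010100"  (len 7)
k=7  "01010011"  (len 8)
k=8  "1010011"  (len 7)
k=9  "010011010"  (len 9)

010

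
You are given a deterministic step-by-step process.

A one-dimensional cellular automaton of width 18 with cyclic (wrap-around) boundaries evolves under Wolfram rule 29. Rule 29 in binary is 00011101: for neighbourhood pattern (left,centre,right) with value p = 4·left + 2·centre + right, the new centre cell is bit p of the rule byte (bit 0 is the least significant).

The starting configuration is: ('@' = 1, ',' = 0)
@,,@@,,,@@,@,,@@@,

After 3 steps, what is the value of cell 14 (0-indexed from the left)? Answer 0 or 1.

gen 0: @,,@@,,,@@,@,,@@@,
gen 1: @@,@,@@,@,,@@,@,,,
gen 2: @,,@,@,,@@,@,,@@@,
gen 3: @@,@,@@,@,,@@,@,,,

1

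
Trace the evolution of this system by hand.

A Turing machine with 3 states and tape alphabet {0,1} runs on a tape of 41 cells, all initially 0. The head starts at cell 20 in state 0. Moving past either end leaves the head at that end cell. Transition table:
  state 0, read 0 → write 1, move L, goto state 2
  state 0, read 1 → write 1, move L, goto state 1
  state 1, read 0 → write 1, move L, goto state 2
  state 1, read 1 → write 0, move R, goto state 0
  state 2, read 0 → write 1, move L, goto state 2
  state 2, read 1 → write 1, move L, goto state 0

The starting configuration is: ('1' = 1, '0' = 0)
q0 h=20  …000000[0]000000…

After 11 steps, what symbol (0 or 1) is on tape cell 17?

1

gen 0: q0 h=20  …000000[0]000000…
gen 1: q2 h=19  …000000[0]100000…
gen 2: q2 h=18  …000000[0]110000…
gen 3: q2 h=17  …000000[0]111000…
gen 4: q2 h=16  …000000[0]111100…
gen 5: q2 h=15  …000000[0]111110…
gen 6: q2 h=14  …000000[0]111111…
gen 7: q2 h=13  …000000[0]111111…
gen 8: q2 h=12  …000000[0]111111…
gen 9: q2 h=11  …000000[0]111111…
gen 10: q2 h=10  …000000[0]111111…
gen 11: q2 h= 9  …000000[0]111111…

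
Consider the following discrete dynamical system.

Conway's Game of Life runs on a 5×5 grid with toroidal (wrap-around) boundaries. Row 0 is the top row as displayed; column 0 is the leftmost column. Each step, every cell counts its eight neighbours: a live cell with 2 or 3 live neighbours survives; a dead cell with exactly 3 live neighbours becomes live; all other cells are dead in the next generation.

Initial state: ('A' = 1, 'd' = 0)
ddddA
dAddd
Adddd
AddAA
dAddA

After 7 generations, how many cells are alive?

step 0: ddddA
dAddd
Adddd
AddAA
dAddA
step 1: ddddd
Adddd
AAddd
dAdAd
ddddd
step 2: ddddd
AAddd
AAAdA
AAAdd
ddddd
step 3: ddddd
ddAdA
dddAA
ddAAA
dAddd
step 4: ddddd
ddddA
Adddd
AdAdA
ddAAd
step 5: dddAd
ddddd
AAdAd
AdAdA
dAAAA
step 6: dddAA
ddAdA
AAAAd
ddddd
dAddd
step 7: AdAAA
ddddd
AAAAA
Adddd
ddddd

10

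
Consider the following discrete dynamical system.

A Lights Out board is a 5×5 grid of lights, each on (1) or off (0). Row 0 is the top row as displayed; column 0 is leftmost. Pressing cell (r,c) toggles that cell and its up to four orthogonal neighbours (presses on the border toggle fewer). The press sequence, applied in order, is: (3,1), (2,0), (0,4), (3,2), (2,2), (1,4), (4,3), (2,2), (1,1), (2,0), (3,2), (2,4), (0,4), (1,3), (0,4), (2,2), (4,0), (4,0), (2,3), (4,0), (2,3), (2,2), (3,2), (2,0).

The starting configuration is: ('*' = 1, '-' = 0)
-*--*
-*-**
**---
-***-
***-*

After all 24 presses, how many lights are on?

step 0: -*--*
-*-**
**---
-***-
***-*
step 1: -*--*
-*-**
*----
*--*-
*-*-*
step 2: -*--*
**-**
-*---
---*-
*-*-*
step 3: -*-*-
**-*-
-*---
---*-
*-*-*
step 4: -*-*-
**-*-
-**--
-**--
*---*
step 5: -*-*-
****-
---*-
-*---
*---*
step 6: -*-**
***-*
---**
-*---
*---*
step 7: -*-**
***-*
---**
-*-*-
*-**-
step 8: -*-**
**--*
-**-*
-***-
*-**-
step 9: ---**
--*-*
--*-*
-***-
*-**-
step 10: ---**
*-*-*
***-*
****-
*-**-
step 11: ---**
*-*-*
**--*
*----
*--*-
step 12: ---**
*-*--
**-*-
*---*
*--*-
step 13: -----
*-*-*
**-*-
*---*
*--*-
step 14: ---*-
*--*-
**---
*---*
*--*-
step 15: ----*
*--**
**---
*---*
*--*-
step 16: ----*
*-***
*-**-
*-*-*
*--*-
step 17: ----*
*-***
*-**-
--*-*
-*-*-
step 18: ----*
*-***
*-**-
*-*-*
*--*-
step 19: ----*
*-*-*
*---*
*-***
*--*-
step 20: ----*
*-*-*
*---*
--***
-*-*-
step 21: ----*
*-***
*-**-
--*-*
-*-*-
step 22: ----*
*--**
**---
----*
-*-*-
step 23: ----*
*--**
***--
-****
-***-
step 24: ----*
---**
--*--
*****
-***-

12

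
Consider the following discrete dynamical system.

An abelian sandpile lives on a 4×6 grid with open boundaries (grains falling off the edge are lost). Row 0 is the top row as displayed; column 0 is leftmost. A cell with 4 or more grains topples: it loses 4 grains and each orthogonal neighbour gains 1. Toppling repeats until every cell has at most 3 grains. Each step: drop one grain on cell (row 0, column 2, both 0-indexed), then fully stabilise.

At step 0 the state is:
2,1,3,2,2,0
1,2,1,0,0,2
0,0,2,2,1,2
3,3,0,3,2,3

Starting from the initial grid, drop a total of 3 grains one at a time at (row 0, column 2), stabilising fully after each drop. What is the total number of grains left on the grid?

39

0) 2,1,3,2,2,0
1,2,1,0,0,2
0,0,2,2,1,2
3,3,0,3,2,3
1) 2,2,0,3,2,0
1,2,2,0,0,2
0,0,2,2,1,2
3,3,0,3,2,3
2) 2,2,1,3,2,0
1,2,2,0,0,2
0,0,2,2,1,2
3,3,0,3,2,3
3) 2,2,2,3,2,0
1,2,2,0,0,2
0,0,2,2,1,2
3,3,0,3,2,3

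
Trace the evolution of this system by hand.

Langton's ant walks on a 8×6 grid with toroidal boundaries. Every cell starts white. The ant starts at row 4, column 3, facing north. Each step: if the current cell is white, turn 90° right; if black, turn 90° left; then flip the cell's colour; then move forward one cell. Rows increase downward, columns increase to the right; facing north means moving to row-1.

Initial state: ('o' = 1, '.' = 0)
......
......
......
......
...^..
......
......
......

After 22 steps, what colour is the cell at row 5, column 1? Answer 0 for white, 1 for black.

0

gen 0: ......
......
......
......
...^..
......
......
......
gen 1: ......
......
......
......
...o>.
......
......
......
gen 2: ......
......
......
......
...oo.
....v.
......
......
gen 3: ......
......
......
......
...oo.
...<o.
......
......
gen 4: ......
......
......
......
...^o.
...oo.
......
......
gen 5: ......
......
......
......
..<.o.
...oo.
......
......
gen 6: ......
......
......
..^...
..o.o.
...oo.
......
......
gen 7: ......
......
......
..o>..
..o.o.
...oo.
......
......
gen 8: ......
......
......
..oo..
..ovo.
...oo.
......
......
gen 9: ......
......
......
..oo..
..<oo.
...oo.
......
......
gen 10: ......
......
......
..oo..
...oo.
..voo.
......
......
gen 11: ......
......
......
..oo..
...oo.
.<ooo.
......
......
gen 12: ......
......
......
..oo..
.^.oo.
.oooo.
......
......
gen 13: ......
......
......
..oo..
.o>oo.
.oooo.
......
......
gen 14: ......
......
......
..oo..
.oooo.
.ovoo.
......
......
gen 15: ......
......
......
..oo..
.oooo.
.o.>o.
......
......
gen 16: ......
......
......
..oo..
.oo^o.
.o..o.
......
......
gen 17: ......
......
......
..oo..
.o<.o.
.o..o.
......
......
gen 18: ......
......
......
..oo..
.o..o.
.ov.o.
......
......
gen 19: ......
......
......
..oo..
.o..o.
.<o.o.
......
......
gen 20: ......
......
......
..oo..
.o..o.
..o.o.
.v....
......
gen 21: ......
......
......
..oo..
.o..o.
..o.o.
<o....
......
gen 22: ......
......
......
..oo..
.o..o.
^.o.o.
oo....
......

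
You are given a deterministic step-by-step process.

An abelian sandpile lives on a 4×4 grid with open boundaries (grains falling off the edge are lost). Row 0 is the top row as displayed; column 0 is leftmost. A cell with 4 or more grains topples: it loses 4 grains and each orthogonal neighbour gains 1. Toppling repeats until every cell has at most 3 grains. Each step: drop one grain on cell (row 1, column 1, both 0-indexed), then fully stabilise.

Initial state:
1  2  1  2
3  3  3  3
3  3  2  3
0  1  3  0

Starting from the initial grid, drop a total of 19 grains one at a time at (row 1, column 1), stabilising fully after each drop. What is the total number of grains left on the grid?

32

[0] 1  2  1  2
3  3  3  3
3  3  2  3
0  1  3  0
[1] 2  3  2  3
1  3  2  1
1  2  2  1
1  3  0  2
[2] 3  0  3  3
2  1  3  1
1  3  2  1
1  3  0  2
[3] 3  0  3  3
2  2  3  1
1  3  2  1
1  3  0  2
[4] 3  0  3  3
2  3  3  1
1  3  2  1
1  3  0  2
[5] 3  2  1  0
3  2  2  3
2  2  0  2
2  0  2  2
[6] 3  2  1  0
3  3  2  3
2  2  0  2
2  0  2  2
[7] 1  0  2  0
1  2  3  3
3  3  0  2
2  0  2  2
[8] 1  0  2  0
1  3  3  3
3  3  0  2
2  0  2  2
[9] 1  1  3  1
3  2  1  0
0  1  2  3
3  1  2  2
[10] 1  1  3  1
3  3  1  0
0  1  2  3
3  1  2  2
[11] 2  2  3  1
0  1  2  0
1  2  2  3
3  1  2  2
[12] 2  2  3  1
0  2  2  0
1  2  2  3
3  1  2  2
[13] 2  2  3  1
0  3  2  0
1  2  2  3
3  1  2  2
[14] 2  3  3  1
1  0  3  0
1  3  2  3
3  1  2  2
[15] 2  3  3  1
1  1  3  0
1  3  2  3
3  1  2  2
[16] 2  3  3  1
1  2  3  0
1  3  2  3
3  1  2  2
[17] 2  3  3  1
1  3  3  0
1  3  2  3
3  1  2  2
[18] 3  1  1  2
2  3  2  2
2  1  1  0
3  2  3  3
[19] 3  2  1  2
3  0  3  2
2  2  1  0
3  2  3  3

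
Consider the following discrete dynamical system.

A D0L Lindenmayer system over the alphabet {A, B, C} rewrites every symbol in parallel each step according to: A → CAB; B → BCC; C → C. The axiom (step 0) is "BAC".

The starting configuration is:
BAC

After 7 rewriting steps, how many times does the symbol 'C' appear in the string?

64

k=0  BAC
k=1  BCCCABC
k=2  BCCCCCCABBCCC
k=3  BCCCCCCCCCABBCCBCCCCC
k=4  BCCCCCCCCCCCCABBCCBCCCCBCCCCCCC
k=5  BCCCCCCCCCCCCCCCABBCCBCCCCBCCCCCCBCCCCCCCCC
k=6  BCCCCCCCCCCCCCCCCCCABBCCBCCCCBCCCCCCBCCCCCCCCBCCCCCCCCCCC
k=7  BCCCCCCCCCCCCCCCCCCCCCABBCCBCCCCBCCCCCCBCCCCCCCCBCCCCCCCCCCBCCCCCCCCCCCCC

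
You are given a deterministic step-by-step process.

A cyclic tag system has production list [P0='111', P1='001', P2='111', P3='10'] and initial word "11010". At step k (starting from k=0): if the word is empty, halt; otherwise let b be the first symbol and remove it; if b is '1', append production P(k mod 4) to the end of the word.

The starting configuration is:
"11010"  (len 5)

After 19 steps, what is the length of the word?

18

0) "11010"  (len 5)
1) "1010111"  (len 7)
2) "010111001"  (len 9)
3) "10111001"  (len 8)
4) "011100110"  (len 9)
5) "11100110"  (len 8)
6) "1100110001"  (len 10)
7) "100110001111"  (len 12)
8) "0011000111110"  (len 13)
9) "011000111110"  (len 12)
10) "11000111110"  (len 11)
11) "1000111110111"  (len 13)
12) "00011111011110"  (len 14)
13) "0011111011110"  (len 13)
14) "011111011110"  (len 12)
15) "11111011110"  (len 11)
16) "111101111010"  (len 12)
17) "11101111010111"  (len 14)
18) "1101111010111001"  (len 16)
19) "101111010111001111"  (len 18)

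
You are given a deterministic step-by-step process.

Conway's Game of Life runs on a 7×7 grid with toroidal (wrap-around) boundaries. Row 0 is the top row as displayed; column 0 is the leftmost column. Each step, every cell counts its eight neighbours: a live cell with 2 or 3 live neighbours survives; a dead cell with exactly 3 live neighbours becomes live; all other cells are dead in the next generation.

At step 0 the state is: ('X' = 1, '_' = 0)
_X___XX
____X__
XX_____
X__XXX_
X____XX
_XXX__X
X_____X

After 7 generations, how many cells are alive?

18

0) _X___XX
____X__
XX_____
X__XXX_
X____XX
_XXX__X
X_____X
1) _____XX
_X___XX
XX_X_XX
____XX_
_______
_XX____
_______
2) X____XX
_XX____
_XX____
X___XX_
_______
_______
_______
3) XX____X
__X___X
X_XX___
_X_____
_______
_______
______X
4) _X___XX
__XX__X
X_XX___
_XX____
_______
_______
______X
5) __X__XX
___XXXX
X______
_XXX___
_______
_______
X____XX
6) ___X___
X__XX__
XX___XX
_XX____
__X____
______X
X____X_
7) ___X__X
XXXXXX_
___XXXX
__X___X
_XX____
______X
______X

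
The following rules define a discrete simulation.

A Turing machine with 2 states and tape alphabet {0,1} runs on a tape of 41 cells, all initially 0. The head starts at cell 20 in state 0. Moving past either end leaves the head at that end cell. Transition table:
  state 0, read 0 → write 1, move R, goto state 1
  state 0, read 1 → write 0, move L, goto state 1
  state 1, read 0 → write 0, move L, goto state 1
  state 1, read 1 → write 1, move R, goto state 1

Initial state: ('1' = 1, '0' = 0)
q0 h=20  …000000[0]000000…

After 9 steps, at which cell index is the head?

21

step 0: q0 h=20  …000000[0]000000…
step 1: q1 h=21  …000001[0]000000…
step 2: q1 h=20  …000000[1]000000…
step 3: q1 h=21  …000001[0]000000…
step 4: q1 h=20  …000000[1]000000…
step 5: q1 h=21  …000001[0]000000…
step 6: q1 h=20  …000000[1]000000…
step 7: q1 h=21  …000001[0]000000…
step 8: q1 h=20  …000000[1]000000…
step 9: q1 h=21  …000001[0]000000…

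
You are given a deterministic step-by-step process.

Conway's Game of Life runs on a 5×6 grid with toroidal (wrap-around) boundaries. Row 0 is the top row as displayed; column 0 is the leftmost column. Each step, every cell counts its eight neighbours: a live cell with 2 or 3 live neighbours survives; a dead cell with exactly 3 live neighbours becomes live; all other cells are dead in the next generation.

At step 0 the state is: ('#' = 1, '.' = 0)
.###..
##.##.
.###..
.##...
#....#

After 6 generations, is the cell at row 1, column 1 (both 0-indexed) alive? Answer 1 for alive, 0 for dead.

1

gen 0: .###..
##.##.
.###..
.##...
#....#
gen 1: ...#..
#...#.
....#.
...#..
#..#..
gen 2: ...###
...###
...###
...##.
..###.
gen 3: ......
#.#...
..#...
......
..#...
gen 4: .#....
.#....
.#....
......
......
gen 5: ......
###...
......
......
......
gen 6: .#....
.#....
.#....
......
......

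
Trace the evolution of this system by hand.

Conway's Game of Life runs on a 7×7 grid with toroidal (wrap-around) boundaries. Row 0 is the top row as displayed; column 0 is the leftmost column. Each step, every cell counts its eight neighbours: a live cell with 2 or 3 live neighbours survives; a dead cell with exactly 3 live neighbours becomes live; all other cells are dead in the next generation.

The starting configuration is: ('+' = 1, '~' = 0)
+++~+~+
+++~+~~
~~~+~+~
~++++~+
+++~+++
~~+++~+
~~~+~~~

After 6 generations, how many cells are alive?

2

0) +++~+~+
+++~+~~
~~~+~+~
~++++~+
+++~+++
~~+++~+
~~~+~~~
1) ~~~~+++
~~~~+~~
~~~~~++
~~~~~~~
~~~~~~~
~~~~~~+
~~~~~~+
2) ~~~~+~+
~~~~+~~
~~~~~+~
~~~~~~~
~~~~~~~
~~~~~~~
+~~~~~+
3) +~~~~~+
~~~~+~~
~~~~~~~
~~~~~~~
~~~~~~~
~~~~~~~
+~~~~++
4) +~~~~~~
~~~~~~~
~~~~~~~
~~~~~~~
~~~~~~~
~~~~~~+
+~~~~+~
5) ~~~~~~+
~~~~~~~
~~~~~~~
~~~~~~~
~~~~~~~
~~~~~~+
+~~~~~~
6) ~~~~~~~
~~~~~~~
~~~~~~~
~~~~~~~
~~~~~~~
~~~~~~~
+~~~~~+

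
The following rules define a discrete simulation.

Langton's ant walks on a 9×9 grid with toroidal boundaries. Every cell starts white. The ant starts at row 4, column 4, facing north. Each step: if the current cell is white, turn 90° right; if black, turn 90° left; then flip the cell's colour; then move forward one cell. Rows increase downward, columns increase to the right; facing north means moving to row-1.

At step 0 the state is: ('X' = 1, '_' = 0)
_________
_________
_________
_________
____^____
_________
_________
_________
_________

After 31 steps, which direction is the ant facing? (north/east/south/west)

west

[0] _________
_________
_________
_________
____^____
_________
_________
_________
_________
[1] _________
_________
_________
_________
____X>___
_________
_________
_________
_________
[2] _________
_________
_________
_________
____XX___
_____v___
_________
_________
_________
[3] _________
_________
_________
_________
____XX___
____<X___
_________
_________
_________
[4] _________
_________
_________
_________
____^X___
____XX___
_________
_________
_________
[5] _________
_________
_________
_________
___<_X___
____XX___
_________
_________
_________
[6] _________
_________
_________
___^_____
___X_X___
____XX___
_________
_________
_________
[7] _________
_________
_________
___X>____
___X_X___
____XX___
_________
_________
_________
[8] _________
_________
_________
___XX____
___XvX___
____XX___
_________
_________
_________
[9] _________
_________
_________
___XX____
___<XX___
____XX___
_________
_________
_________
[10] _________
_________
_________
___XX____
____XX___
___vXX___
_________
_________
_________
[11] _________
_________
_________
___XX____
____XX___
__<XXX___
_________
_________
_________
[12] _________
_________
_________
___XX____
__^_XX___
__XXXX___
_________
_________
_________
[13] _________
_________
_________
___XX____
__X>XX___
__XXXX___
_________
_________
_________
[14] _________
_________
_________
___XX____
__XXXX___
__XvXX___
_________
_________
_________
[15] _________
_________
_________
___XX____
__XXXX___
__X_>X___
_________
_________
_________
[16] _________
_________
_________
___XX____
__XX^X___
__X__X___
_________
_________
_________
[17] _________
_________
_________
___XX____
__X<_X___
__X__X___
_________
_________
_________
[18] _________
_________
_________
___XX____
__X__X___
__Xv_X___
_________
_________
_________
[19] _________
_________
_________
___XX____
__X__X___
__<X_X___
_________
_________
_________
[20] _________
_________
_________
___XX____
__X__X___
___X_X___
__v______
_________
_________
[21] _________
_________
_________
___XX____
__X__X___
___X_X___
_<X______
_________
_________
[22] _________
_________
_________
___XX____
__X__X___
_^_X_X___
_XX______
_________
_________
[23] _________
_________
_________
___XX____
__X__X___
_X>X_X___
_XX______
_________
_________
[24] _________
_________
_________
___XX____
__X__X___
_XXX_X___
_Xv______
_________
_________
[25] _________
_________
_________
___XX____
__X__X___
_XXX_X___
_X_>_____
_________
_________
[26] _________
_________
_________
___XX____
__X__X___
_XXX_X___
_X_X_____
___v_____
_________
[27] _________
_________
_________
___XX____
__X__X___
_XXX_X___
_X_X_____
__<X_____
_________
[28] _________
_________
_________
___XX____
__X__X___
_XXX_X___
_X^X_____
__XX_____
_________
[29] _________
_________
_________
___XX____
__X__X___
_XXX_X___
_XX>_____
__XX_____
_________
[30] _________
_________
_________
___XX____
__X__X___
_XX^_X___
_XX______
__XX_____
_________
[31] _________
_________
_________
___XX____
__X__X___
_X<__X___
_XX______
__XX_____
_________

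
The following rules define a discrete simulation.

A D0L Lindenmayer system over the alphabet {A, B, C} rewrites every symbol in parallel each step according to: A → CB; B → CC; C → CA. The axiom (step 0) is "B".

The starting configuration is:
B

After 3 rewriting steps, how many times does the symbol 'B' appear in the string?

step 0: B
step 1: CC
step 2: CACA
step 3: CACBCACB

2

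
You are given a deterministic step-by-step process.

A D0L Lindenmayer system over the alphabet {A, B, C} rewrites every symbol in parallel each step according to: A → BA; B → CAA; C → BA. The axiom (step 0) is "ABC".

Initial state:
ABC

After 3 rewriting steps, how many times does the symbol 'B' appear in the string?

step 0: ABC
step 1: BACAABA
step 2: CAABABABABACAABA
step 3: BABABACAABACAABACAABACAABABABABACAABA

11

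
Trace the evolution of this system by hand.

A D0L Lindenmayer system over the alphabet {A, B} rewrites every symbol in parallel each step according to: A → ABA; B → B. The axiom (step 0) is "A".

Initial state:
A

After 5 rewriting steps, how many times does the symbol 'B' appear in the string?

31

[0] A
[1] ABA
[2] ABABABA
[3] ABABABABABABABA
[4] ABABABABABABABABABABABABABABABA
[5] ABABABABABABABABABABABABABABABABABABABABABABABABABABABABABABABA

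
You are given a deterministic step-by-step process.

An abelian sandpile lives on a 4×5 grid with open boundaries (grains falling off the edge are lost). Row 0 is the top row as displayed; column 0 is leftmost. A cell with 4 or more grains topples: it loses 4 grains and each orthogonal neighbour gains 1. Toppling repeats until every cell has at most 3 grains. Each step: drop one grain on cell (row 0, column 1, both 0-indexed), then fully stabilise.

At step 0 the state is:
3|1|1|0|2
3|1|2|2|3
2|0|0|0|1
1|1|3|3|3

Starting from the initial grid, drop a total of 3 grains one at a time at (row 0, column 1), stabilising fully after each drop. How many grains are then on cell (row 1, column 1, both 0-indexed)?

t=0: 3|1|1|0|2
3|1|2|2|3
2|0|0|0|1
1|1|3|3|3
t=1: 3|2|1|0|2
3|1|2|2|3
2|0|0|0|1
1|1|3|3|3
t=2: 3|3|1|0|2
3|1|2|2|3
2|0|0|0|1
1|1|3|3|3
t=3: 1|1|2|0|2
0|3|2|2|3
3|0|0|0|1
1|1|3|3|3

3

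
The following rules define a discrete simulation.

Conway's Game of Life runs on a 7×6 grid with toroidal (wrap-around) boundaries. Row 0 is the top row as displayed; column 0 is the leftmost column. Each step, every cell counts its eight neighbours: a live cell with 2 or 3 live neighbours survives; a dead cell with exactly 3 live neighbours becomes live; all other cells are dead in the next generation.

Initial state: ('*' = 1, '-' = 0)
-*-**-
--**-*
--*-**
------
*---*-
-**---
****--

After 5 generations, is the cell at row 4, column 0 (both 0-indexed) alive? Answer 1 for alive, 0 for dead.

0

0) -*-**-
--**-*
--*-**
------
*---*-
-**---
****--
1) -----*
**---*
--*-**
---**-
-*----
-----*
*---*-
2) -*--*-
-*----
-**---
--****
----*-
*----*
*---*-
3) **---*
**----
**--*-
-**-**
*-----
*---*-
**--*-
4) --*---
--*---
---**-
--***-
*--**-
*-----
----*-
5) ---*--
--*---
----*-
--*---
-**-*-
---**-
------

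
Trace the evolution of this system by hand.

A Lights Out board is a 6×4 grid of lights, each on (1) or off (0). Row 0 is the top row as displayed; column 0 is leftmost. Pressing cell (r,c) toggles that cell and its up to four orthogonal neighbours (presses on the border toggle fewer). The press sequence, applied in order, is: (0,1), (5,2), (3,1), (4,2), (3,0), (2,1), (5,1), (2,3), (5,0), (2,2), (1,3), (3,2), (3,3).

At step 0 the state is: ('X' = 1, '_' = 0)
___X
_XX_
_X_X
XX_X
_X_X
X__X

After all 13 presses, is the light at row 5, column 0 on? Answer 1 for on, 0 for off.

k=0  ___X
_XX_
_X_X
XX_X
_X_X
X__X
k=1  XXXX
__X_
_X_X
XX_X
_X_X
X__X
k=2  XXXX
__X_
_X_X
XX_X
_XXX
XXX_
k=3  XXXX
__X_
___X
__XX
__XX
XXX_
k=4  XXXX
__X_
___X
___X
_X__
XX__
k=5  XXXX
__X_
X__X
XX_X
XX__
XX__
k=6  XXXX
_XX_
_XXX
X__X
XX__
XX__
k=7  XXXX
_XX_
_XXX
X__X
X___
__X_
k=8  XXXX
_XXX
_X__
X___
X___
__X_
k=9  XXXX
_XXX
_X__
X___
____
XXX_
k=10  XXXX
_X_X
__XX
X_X_
____
XXX_
k=11  XXX_
_XX_
__X_
X_X_
____
XXX_
k=12  XXX_
_XX_
____
XX_X
__X_
XXX_
k=13  XXX_
_XX_
___X
XXX_
__XX
XXX_

1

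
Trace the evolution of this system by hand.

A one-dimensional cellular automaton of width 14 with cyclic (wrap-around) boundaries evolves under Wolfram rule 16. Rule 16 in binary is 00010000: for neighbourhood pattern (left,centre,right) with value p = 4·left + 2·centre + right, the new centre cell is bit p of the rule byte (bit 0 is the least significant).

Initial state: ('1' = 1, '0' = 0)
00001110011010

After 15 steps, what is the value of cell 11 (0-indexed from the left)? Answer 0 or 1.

0

k=0  00001110011010
k=1  00000001000001
k=2  10000000100000
k=3  01000000010000
k=4  00100000001000
k=5  00010000000100
k=6  00001000000010
k=7  00000100000001
k=8  10000010000000
k=9  01000001000000
k=10  00100000100000
k=11  00010000010000
k=12  00001000001000
k=13  00000100000100
k=14  00000010000010
k=15  00000001000001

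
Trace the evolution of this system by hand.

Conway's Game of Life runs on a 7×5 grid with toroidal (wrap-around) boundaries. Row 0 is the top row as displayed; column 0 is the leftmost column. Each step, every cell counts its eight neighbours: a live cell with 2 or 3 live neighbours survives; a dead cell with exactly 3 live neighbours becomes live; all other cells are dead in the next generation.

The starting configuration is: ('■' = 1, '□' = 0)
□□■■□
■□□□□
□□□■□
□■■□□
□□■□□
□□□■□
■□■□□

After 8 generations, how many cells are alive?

14

gen 0: □□■■□
■□□□□
□□□■□
□■■□□
□□■□□
□□□■□
■□■□□
gen 1: □□■■■
□□■■■
□■■□□
□■■■□
□■■■□
□■■■□
□■■□■
gen 2: □□□□□
■□□□■
■□□□■
■□□□□
■□□□■
□□□□■
□□□□■
gen 3: ■□□□■
■□□□■
□■□□□
□■□□□
■□□□■
□□□■■
□□□□□
gen 4: ■□□□■
□■□□■
□■□□□
□■□□□
■□□■■
■□□■■
■□□■□
gen 5: □■□■□
□■□□■
□■■□□
□■■□■
□■■■□
□■■□□
□■□■□
gen 6: □■□■■
□■□■□
□□□□□
□□□□□
□□□□□
■□□□□
■■□■□
gen 7: □■□■□
■□□■■
□□□□□
□□□□□
□□□□□
■■□□■
□■□■□
gen 8: □■□■□
■□■■■
□□□□■
□□□□□
■□□□□
■■■□■
□■□■□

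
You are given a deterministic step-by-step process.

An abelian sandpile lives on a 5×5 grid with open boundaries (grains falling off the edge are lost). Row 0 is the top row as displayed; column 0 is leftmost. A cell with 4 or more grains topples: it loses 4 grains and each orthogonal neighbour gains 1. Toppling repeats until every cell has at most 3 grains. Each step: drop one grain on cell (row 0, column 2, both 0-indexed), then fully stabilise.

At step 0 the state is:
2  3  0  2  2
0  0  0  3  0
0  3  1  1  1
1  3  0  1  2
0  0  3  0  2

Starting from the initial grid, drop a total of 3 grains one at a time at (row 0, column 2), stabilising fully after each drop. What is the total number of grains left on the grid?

0) 2  3  0  2  2
0  0  0  3  0
0  3  1  1  1
1  3  0  1  2
0  0  3  0  2
1) 2  3  1  2  2
0  0  0  3  0
0  3  1  1  1
1  3  0  1  2
0  0  3  0  2
2) 2  3  2  2  2
0  0  0  3  0
0  3  1  1  1
1  3  0  1  2
0  0  3  0  2
3) 2  3  3  2  2
0  0  0  3  0
0  3  1  1  1
1  3  0  1  2
0  0  3  0  2

33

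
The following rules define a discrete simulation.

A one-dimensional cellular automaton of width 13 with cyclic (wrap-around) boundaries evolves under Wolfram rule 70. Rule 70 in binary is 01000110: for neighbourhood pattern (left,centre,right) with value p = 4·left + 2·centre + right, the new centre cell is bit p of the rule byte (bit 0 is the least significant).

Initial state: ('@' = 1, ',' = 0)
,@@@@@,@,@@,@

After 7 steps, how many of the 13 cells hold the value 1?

6

gen 0: ,@@@@@,@,@@,@
gen 1: ,,,,,@,@,,@,@
gen 2: ,,,,@@,@,@@,@
gen 3: ,,,@,@,@,,@,@
gen 4: ,,@@,@,@,@@,@
gen 5: ,@,@,@,@,,@,@
gen 6: ,@,@,@,@,@@,@
gen 7: ,@,@,@,@,,@,@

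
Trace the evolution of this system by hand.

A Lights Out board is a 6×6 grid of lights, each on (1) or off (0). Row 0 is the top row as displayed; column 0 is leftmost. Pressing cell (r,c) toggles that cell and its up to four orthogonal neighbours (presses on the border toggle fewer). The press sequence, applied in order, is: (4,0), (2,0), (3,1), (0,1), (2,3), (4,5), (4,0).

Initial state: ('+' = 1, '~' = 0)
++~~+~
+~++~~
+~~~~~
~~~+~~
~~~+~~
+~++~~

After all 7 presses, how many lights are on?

18

gen 0: ++~~+~
+~++~~
+~~~~~
~~~+~~
~~~+~~
+~++~~
gen 1: ++~~+~
+~++~~
+~~~~~
+~~+~~
++~+~~
~~++~~
gen 2: ++~~+~
~~++~~
~+~~~~
~~~+~~
++~+~~
~~++~~
gen 3: ++~~+~
~~++~~
~~~~~~
++++~~
+~~+~~
~~++~~
gen 4: ~~+~+~
~+++~~
~~~~~~
++++~~
+~~+~~
~~++~~
gen 5: ~~+~+~
~++~~~
~~+++~
+++~~~
+~~+~~
~~++~~
gen 6: ~~+~+~
~++~~~
~~+++~
+++~~+
+~~+++
~~++~+
gen 7: ~~+~+~
~++~~~
~~+++~
~++~~+
~+~+++
+~++~+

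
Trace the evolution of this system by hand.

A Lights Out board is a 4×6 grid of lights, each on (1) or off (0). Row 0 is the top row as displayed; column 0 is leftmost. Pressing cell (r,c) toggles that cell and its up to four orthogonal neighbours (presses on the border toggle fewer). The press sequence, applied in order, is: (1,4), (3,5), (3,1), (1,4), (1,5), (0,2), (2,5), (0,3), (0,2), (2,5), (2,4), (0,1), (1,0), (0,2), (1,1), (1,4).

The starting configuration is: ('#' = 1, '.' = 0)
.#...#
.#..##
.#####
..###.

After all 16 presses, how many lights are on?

t=0: .#...#
.#..##
.#####
..###.
t=1: .#..##
.#.#..
.###.#
..###.
t=2: .#..##
.#.#..
.###..
..##.#
t=3: .#..##
.#.#..
..##..
##.#.#
t=4: .#...#
.#..##
..###.
##.#.#
t=5: .#....
.#....
..####
##.#.#
t=6: ..##..
.##...
..####
##.#.#
t=7: ..##..
.##..#
..##..
##.#..
t=8: ....#.
.###.#
..##..
##.#..
t=9: .####.
.#.#.#
..##..
##.#..
t=10: .####.
.#.#..
..####
##.#.#
t=11: .####.
.#.##.
..#...
##.###
t=12: #..##.
...##.
..#...
##.###
t=13: ...##.
##.##.
#.#...
##.###
t=14: .##.#.
#####.
#.#...
##.###
t=15: ..#.#.
...##.
###...
##.###
t=16: ..#...
.....#
###.#.
##.###

11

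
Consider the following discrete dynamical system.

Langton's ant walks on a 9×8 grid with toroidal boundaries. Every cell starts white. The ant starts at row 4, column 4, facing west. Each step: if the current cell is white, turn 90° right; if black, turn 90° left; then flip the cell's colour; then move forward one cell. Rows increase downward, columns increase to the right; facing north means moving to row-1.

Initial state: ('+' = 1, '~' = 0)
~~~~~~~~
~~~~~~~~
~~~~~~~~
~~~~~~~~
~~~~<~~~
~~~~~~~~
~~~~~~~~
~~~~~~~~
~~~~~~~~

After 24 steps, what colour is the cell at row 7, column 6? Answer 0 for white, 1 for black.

gen 0: ~~~~~~~~
~~~~~~~~
~~~~~~~~
~~~~~~~~
~~~~<~~~
~~~~~~~~
~~~~~~~~
~~~~~~~~
~~~~~~~~
gen 1: ~~~~~~~~
~~~~~~~~
~~~~~~~~
~~~~^~~~
~~~~+~~~
~~~~~~~~
~~~~~~~~
~~~~~~~~
~~~~~~~~
gen 2: ~~~~~~~~
~~~~~~~~
~~~~~~~~
~~~~+>~~
~~~~+~~~
~~~~~~~~
~~~~~~~~
~~~~~~~~
~~~~~~~~
gen 3: ~~~~~~~~
~~~~~~~~
~~~~~~~~
~~~~++~~
~~~~+v~~
~~~~~~~~
~~~~~~~~
~~~~~~~~
~~~~~~~~
gen 4: ~~~~~~~~
~~~~~~~~
~~~~~~~~
~~~~++~~
~~~~<+~~
~~~~~~~~
~~~~~~~~
~~~~~~~~
~~~~~~~~
gen 5: ~~~~~~~~
~~~~~~~~
~~~~~~~~
~~~~++~~
~~~~~+~~
~~~~v~~~
~~~~~~~~
~~~~~~~~
~~~~~~~~
gen 6: ~~~~~~~~
~~~~~~~~
~~~~~~~~
~~~~++~~
~~~~~+~~
~~~<+~~~
~~~~~~~~
~~~~~~~~
~~~~~~~~
gen 7: ~~~~~~~~
~~~~~~~~
~~~~~~~~
~~~~++~~
~~~^~+~~
~~~++~~~
~~~~~~~~
~~~~~~~~
~~~~~~~~
gen 8: ~~~~~~~~
~~~~~~~~
~~~~~~~~
~~~~++~~
~~~+>+~~
~~~++~~~
~~~~~~~~
~~~~~~~~
~~~~~~~~
gen 9: ~~~~~~~~
~~~~~~~~
~~~~~~~~
~~~~++~~
~~~+++~~
~~~+v~~~
~~~~~~~~
~~~~~~~~
~~~~~~~~
gen 10: ~~~~~~~~
~~~~~~~~
~~~~~~~~
~~~~++~~
~~~+++~~
~~~+~>~~
~~~~~~~~
~~~~~~~~
~~~~~~~~
gen 11: ~~~~~~~~
~~~~~~~~
~~~~~~~~
~~~~++~~
~~~+++~~
~~~+~+~~
~~~~~v~~
~~~~~~~~
~~~~~~~~
gen 12: ~~~~~~~~
~~~~~~~~
~~~~~~~~
~~~~++~~
~~~+++~~
~~~+~+~~
~~~~<+~~
~~~~~~~~
~~~~~~~~
gen 13: ~~~~~~~~
~~~~~~~~
~~~~~~~~
~~~~++~~
~~~+++~~
~~~+^+~~
~~~~++~~
~~~~~~~~
~~~~~~~~
gen 14: ~~~~~~~~
~~~~~~~~
~~~~~~~~
~~~~++~~
~~~+++~~
~~~++>~~
~~~~++~~
~~~~~~~~
~~~~~~~~
gen 15: ~~~~~~~~
~~~~~~~~
~~~~~~~~
~~~~++~~
~~~++^~~
~~~++~~~
~~~~++~~
~~~~~~~~
~~~~~~~~
gen 16: ~~~~~~~~
~~~~~~~~
~~~~~~~~
~~~~++~~
~~~+<~~~
~~~++~~~
~~~~++~~
~~~~~~~~
~~~~~~~~
gen 17: ~~~~~~~~
~~~~~~~~
~~~~~~~~
~~~~++~~
~~~+~~~~
~~~+v~~~
~~~~++~~
~~~~~~~~
~~~~~~~~
gen 18: ~~~~~~~~
~~~~~~~~
~~~~~~~~
~~~~++~~
~~~+~~~~
~~~+~>~~
~~~~++~~
~~~~~~~~
~~~~~~~~
gen 19: ~~~~~~~~
~~~~~~~~
~~~~~~~~
~~~~++~~
~~~+~~~~
~~~+~+~~
~~~~+v~~
~~~~~~~~
~~~~~~~~
gen 20: ~~~~~~~~
~~~~~~~~
~~~~~~~~
~~~~++~~
~~~+~~~~
~~~+~+~~
~~~~+~>~
~~~~~~~~
~~~~~~~~
gen 21: ~~~~~~~~
~~~~~~~~
~~~~~~~~
~~~~++~~
~~~+~~~~
~~~+~+~~
~~~~+~+~
~~~~~~v~
~~~~~~~~
gen 22: ~~~~~~~~
~~~~~~~~
~~~~~~~~
~~~~++~~
~~~+~~~~
~~~+~+~~
~~~~+~+~
~~~~~<+~
~~~~~~~~
gen 23: ~~~~~~~~
~~~~~~~~
~~~~~~~~
~~~~++~~
~~~+~~~~
~~~+~+~~
~~~~+^+~
~~~~~++~
~~~~~~~~
gen 24: ~~~~~~~~
~~~~~~~~
~~~~~~~~
~~~~++~~
~~~+~~~~
~~~+~+~~
~~~~++>~
~~~~~++~
~~~~~~~~

1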